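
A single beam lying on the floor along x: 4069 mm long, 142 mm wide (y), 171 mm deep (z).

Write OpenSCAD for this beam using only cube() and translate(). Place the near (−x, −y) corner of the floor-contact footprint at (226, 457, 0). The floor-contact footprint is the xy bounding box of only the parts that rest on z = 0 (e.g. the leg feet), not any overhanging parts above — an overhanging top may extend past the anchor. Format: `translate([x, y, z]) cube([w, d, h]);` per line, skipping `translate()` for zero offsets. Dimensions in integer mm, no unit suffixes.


translate([226, 457, 0]) cube([4069, 142, 171]);


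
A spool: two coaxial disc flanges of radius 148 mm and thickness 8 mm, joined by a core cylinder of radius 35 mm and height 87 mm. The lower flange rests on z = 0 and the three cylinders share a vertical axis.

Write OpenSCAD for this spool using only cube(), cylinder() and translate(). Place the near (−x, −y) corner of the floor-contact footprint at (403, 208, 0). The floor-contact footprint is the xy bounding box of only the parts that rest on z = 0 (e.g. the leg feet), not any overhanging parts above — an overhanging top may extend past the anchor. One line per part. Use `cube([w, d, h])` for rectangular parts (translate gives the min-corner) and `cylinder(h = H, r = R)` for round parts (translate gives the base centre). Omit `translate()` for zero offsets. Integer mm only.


translate([551, 356, 0]) cylinder(h = 8, r = 148);
translate([551, 356, 8]) cylinder(h = 87, r = 35);
translate([551, 356, 95]) cylinder(h = 8, r = 148);


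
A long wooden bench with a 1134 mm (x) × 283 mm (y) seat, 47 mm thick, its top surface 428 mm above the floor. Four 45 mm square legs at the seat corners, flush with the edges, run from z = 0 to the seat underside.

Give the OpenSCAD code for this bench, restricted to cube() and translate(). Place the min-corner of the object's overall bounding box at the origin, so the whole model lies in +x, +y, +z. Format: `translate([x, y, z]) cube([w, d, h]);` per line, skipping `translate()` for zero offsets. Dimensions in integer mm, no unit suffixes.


translate([0, 0, 381]) cube([1134, 283, 47]);
cube([45, 45, 381]);
translate([0, 238, 0]) cube([45, 45, 381]);
translate([1089, 0, 0]) cube([45, 45, 381]);
translate([1089, 238, 0]) cube([45, 45, 381]);


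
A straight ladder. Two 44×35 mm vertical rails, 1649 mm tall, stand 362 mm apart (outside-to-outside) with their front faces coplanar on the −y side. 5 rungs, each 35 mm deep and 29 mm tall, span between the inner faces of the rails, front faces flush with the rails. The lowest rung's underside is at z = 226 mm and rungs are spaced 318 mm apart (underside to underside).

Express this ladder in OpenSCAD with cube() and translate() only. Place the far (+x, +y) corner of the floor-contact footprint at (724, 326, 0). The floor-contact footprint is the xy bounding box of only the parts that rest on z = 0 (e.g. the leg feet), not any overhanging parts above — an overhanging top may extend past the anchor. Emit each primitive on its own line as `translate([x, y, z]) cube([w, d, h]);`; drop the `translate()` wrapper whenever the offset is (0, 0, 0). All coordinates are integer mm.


translate([362, 291, 0]) cube([44, 35, 1649]);
translate([680, 291, 0]) cube([44, 35, 1649]);
translate([406, 291, 226]) cube([274, 35, 29]);
translate([406, 291, 544]) cube([274, 35, 29]);
translate([406, 291, 862]) cube([274, 35, 29]);
translate([406, 291, 1180]) cube([274, 35, 29]);
translate([406, 291, 1498]) cube([274, 35, 29]);


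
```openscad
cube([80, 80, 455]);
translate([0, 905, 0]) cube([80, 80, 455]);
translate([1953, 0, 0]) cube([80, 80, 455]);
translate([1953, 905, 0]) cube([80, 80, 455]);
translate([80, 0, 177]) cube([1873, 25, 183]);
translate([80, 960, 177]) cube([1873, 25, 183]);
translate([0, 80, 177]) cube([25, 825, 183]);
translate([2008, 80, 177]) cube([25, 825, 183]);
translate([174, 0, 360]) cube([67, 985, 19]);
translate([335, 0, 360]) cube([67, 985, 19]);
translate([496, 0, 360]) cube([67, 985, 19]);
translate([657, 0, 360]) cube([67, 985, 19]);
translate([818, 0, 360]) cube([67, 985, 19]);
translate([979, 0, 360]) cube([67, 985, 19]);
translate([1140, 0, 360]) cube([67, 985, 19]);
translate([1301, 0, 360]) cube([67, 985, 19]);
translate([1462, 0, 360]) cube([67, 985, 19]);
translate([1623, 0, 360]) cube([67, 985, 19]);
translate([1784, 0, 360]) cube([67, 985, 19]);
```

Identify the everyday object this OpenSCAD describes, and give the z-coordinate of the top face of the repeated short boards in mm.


A bed frame. The slat-top height is 379 mm.

Four posts, four rails, and a row of slats — a bed frame. Slats sit on the rails at z = 177 + 183 = 360; with slat thickness 19, the top is 379 mm.


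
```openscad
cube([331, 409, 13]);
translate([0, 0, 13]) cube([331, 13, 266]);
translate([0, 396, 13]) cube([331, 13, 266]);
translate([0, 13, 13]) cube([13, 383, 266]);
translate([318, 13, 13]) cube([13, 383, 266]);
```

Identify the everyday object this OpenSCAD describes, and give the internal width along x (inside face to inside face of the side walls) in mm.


An open box. The internal width is 305 mm.

A 331×409 base slab with four walls standing on it — an open box. The base is 331 mm wide and the walls are 13 mm thick, so the internal width is 331 − 2 × 13 = 305 mm.


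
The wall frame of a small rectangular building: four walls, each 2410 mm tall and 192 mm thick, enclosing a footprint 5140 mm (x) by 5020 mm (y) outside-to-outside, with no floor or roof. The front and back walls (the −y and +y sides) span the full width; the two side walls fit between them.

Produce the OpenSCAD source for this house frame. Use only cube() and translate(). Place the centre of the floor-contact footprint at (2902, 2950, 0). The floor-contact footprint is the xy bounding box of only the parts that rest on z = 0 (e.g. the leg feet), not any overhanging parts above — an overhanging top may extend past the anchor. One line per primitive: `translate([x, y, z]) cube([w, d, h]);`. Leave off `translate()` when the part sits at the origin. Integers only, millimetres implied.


translate([332, 440, 0]) cube([5140, 192, 2410]);
translate([332, 5268, 0]) cube([5140, 192, 2410]);
translate([332, 632, 0]) cube([192, 4636, 2410]);
translate([5280, 632, 0]) cube([192, 4636, 2410]);


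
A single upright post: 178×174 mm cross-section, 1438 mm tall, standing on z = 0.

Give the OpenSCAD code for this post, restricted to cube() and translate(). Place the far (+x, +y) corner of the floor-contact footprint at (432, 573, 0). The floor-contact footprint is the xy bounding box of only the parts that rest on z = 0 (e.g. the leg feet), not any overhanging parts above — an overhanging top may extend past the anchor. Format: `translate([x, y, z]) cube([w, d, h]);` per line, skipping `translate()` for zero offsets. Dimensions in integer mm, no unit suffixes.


translate([254, 399, 0]) cube([178, 174, 1438]);


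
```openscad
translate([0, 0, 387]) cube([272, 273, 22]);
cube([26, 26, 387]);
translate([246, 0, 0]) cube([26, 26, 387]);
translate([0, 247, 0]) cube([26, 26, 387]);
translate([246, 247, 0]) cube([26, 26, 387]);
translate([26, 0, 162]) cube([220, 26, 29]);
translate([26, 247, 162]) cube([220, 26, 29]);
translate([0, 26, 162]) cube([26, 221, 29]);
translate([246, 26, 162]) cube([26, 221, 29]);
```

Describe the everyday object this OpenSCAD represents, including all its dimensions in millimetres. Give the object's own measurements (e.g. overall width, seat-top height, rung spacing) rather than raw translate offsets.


A four-legged stool. The seat is a 272×273×22 mm slab whose top surface is at z = 409 mm; four square legs, each 26×26 mm in cross-section, run from the floor (z = 0) to the underside of the seat, each flush with a corner of the seat. Four stretchers, 26 mm wide and 29 mm tall, connect adjacent legs with their undersides at z = 162 mm, each running between the inner faces of the legs it joins and aligned with the legs' outer faces on the other axis.


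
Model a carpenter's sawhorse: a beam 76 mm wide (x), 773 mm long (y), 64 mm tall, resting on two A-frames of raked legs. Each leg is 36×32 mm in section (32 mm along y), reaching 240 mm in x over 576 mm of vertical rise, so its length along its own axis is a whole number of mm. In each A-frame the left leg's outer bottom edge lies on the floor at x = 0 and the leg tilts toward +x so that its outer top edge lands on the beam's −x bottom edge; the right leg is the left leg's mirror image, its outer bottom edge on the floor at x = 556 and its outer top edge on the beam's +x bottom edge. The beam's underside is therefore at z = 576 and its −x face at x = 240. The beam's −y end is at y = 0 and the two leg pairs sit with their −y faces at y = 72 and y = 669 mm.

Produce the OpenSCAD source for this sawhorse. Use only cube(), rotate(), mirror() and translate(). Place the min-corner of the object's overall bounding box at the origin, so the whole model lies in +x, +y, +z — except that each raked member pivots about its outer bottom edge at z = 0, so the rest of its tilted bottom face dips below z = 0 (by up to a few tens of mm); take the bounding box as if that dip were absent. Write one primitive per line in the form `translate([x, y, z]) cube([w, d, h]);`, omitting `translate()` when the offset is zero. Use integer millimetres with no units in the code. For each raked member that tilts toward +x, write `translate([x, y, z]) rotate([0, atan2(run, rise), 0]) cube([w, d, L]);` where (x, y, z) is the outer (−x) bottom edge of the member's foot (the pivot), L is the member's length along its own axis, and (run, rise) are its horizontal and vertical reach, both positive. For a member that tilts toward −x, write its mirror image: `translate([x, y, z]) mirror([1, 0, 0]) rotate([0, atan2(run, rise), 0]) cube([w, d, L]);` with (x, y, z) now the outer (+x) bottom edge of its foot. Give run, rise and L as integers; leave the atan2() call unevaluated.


// leg length = √(240² + 576²) = 624
// right-leg outer foot x = 2·240 + 76 = 556
// beam min-corner = (240, 0, 576)
translate([240, 0, 576]) cube([76, 773, 64]);
translate([0, 72, 0]) rotate([0, atan2(240, 576), 0]) cube([36, 32, 624]);
translate([556, 72, 0]) mirror([1, 0, 0]) rotate([0, atan2(240, 576), 0]) cube([36, 32, 624]);
translate([0, 669, 0]) rotate([0, atan2(240, 576), 0]) cube([36, 32, 624]);
translate([556, 669, 0]) mirror([1, 0, 0]) rotate([0, atan2(240, 576), 0]) cube([36, 32, 624]);


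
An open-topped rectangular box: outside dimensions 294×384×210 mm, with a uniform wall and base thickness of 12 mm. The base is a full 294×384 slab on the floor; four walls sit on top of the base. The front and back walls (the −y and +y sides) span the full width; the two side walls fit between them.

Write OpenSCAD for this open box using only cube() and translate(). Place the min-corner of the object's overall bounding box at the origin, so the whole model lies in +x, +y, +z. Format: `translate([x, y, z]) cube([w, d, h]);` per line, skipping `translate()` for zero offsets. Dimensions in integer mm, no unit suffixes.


cube([294, 384, 12]);
translate([0, 0, 12]) cube([294, 12, 198]);
translate([0, 372, 12]) cube([294, 12, 198]);
translate([0, 12, 12]) cube([12, 360, 198]);
translate([282, 12, 12]) cube([12, 360, 198]);


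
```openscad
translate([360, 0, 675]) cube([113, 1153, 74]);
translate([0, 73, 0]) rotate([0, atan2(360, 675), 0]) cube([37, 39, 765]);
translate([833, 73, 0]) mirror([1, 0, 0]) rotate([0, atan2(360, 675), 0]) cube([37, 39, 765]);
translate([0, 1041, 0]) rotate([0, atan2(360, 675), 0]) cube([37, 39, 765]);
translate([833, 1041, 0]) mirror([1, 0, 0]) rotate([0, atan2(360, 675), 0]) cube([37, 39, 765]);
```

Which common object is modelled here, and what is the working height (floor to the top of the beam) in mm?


A sawhorse. The overall height is 749 mm.

A beam across two mirrored pairs of raked legs — a sawhorse. The beam's underside is at z = 675 (matching the legs' vertical rise in atan2(360, 675)) and the beam is 74 mm tall, so its top is at 675 + 74 = 749 mm. The raked legs top out at the beam's underside, so that is the highest point.


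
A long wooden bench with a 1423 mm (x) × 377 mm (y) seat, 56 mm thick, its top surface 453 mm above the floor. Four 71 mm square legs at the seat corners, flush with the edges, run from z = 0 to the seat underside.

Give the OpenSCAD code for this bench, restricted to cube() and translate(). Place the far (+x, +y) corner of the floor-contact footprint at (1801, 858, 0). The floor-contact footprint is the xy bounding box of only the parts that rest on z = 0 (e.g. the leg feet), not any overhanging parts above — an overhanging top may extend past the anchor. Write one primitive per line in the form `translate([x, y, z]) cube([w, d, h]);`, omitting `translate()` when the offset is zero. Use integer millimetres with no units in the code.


translate([378, 481, 397]) cube([1423, 377, 56]);
translate([378, 481, 0]) cube([71, 71, 397]);
translate([378, 787, 0]) cube([71, 71, 397]);
translate([1730, 481, 0]) cube([71, 71, 397]);
translate([1730, 787, 0]) cube([71, 71, 397]);


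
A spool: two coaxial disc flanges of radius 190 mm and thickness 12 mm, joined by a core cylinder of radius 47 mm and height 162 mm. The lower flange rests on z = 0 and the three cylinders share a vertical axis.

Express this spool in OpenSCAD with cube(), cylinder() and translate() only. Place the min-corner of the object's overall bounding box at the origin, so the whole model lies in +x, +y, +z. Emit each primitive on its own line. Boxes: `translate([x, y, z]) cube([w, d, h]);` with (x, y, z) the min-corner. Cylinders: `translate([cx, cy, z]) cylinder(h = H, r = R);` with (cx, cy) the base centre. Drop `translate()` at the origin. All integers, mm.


translate([190, 190, 0]) cylinder(h = 12, r = 190);
translate([190, 190, 12]) cylinder(h = 162, r = 47);
translate([190, 190, 174]) cylinder(h = 12, r = 190);


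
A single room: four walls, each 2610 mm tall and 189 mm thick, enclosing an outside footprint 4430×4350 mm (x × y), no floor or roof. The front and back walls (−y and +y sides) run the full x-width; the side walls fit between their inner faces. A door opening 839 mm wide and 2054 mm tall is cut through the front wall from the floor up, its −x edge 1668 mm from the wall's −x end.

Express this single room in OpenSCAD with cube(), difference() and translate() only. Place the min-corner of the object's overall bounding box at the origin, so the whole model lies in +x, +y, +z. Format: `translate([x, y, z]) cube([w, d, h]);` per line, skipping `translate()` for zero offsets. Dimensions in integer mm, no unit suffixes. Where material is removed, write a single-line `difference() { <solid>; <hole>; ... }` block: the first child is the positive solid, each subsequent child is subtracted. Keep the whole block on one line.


difference() { cube([4430, 189, 2610]); translate([1668, 0, 0]) cube([839, 189, 2054]); }
translate([0, 4161, 0]) cube([4430, 189, 2610]);
translate([0, 189, 0]) cube([189, 3972, 2610]);
translate([4241, 189, 0]) cube([189, 3972, 2610]);


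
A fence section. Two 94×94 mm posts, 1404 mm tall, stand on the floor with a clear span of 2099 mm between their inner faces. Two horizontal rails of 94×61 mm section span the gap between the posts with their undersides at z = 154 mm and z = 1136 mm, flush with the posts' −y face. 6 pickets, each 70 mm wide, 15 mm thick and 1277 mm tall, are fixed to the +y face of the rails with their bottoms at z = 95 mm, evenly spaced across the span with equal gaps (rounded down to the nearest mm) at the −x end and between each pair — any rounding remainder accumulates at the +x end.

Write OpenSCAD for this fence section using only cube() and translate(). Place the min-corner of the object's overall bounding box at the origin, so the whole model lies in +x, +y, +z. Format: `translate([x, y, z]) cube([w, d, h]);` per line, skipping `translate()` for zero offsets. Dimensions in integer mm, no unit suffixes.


cube([94, 94, 1404]);
translate([2193, 0, 0]) cube([94, 94, 1404]);
translate([94, 0, 154]) cube([2099, 94, 61]);
translate([94, 0, 1136]) cube([2099, 94, 61]);
translate([333, 94, 95]) cube([70, 15, 1277]);
translate([642, 94, 95]) cube([70, 15, 1277]);
translate([951, 94, 95]) cube([70, 15, 1277]);
translate([1260, 94, 95]) cube([70, 15, 1277]);
translate([1569, 94, 95]) cube([70, 15, 1277]);
translate([1878, 94, 95]) cube([70, 15, 1277]);


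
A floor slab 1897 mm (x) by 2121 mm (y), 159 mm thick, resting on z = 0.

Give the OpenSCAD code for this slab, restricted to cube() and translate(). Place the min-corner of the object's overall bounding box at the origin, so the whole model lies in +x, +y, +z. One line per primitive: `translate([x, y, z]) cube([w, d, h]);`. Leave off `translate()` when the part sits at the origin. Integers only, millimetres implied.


cube([1897, 2121, 159]);


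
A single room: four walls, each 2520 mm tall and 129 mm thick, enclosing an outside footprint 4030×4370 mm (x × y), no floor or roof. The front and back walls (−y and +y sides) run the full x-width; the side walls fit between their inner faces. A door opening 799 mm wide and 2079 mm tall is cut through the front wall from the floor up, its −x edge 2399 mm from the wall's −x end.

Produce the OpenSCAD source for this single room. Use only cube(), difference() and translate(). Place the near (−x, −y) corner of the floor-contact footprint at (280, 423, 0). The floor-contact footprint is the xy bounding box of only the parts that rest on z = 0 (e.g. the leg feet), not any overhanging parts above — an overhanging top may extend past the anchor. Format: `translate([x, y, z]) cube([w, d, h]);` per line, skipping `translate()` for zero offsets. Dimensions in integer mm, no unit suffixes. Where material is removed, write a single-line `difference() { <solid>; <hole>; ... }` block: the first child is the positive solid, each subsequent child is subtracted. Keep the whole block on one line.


difference() { translate([280, 423, 0]) cube([4030, 129, 2520]); translate([2679, 423, 0]) cube([799, 129, 2079]); }
translate([280, 4664, 0]) cube([4030, 129, 2520]);
translate([280, 552, 0]) cube([129, 4112, 2520]);
translate([4181, 552, 0]) cube([129, 4112, 2520]);


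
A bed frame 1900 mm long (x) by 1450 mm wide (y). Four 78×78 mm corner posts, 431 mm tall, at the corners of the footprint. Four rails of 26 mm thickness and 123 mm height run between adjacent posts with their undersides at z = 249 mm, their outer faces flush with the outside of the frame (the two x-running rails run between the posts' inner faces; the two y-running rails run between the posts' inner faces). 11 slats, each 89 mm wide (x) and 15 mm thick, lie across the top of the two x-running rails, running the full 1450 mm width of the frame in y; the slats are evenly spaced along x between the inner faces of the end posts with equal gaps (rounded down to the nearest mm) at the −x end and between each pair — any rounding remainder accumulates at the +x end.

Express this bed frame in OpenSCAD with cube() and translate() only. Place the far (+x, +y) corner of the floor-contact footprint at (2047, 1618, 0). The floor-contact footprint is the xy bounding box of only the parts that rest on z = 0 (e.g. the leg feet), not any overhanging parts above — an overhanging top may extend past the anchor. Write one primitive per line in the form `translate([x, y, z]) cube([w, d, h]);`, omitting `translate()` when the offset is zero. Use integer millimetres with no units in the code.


translate([147, 168, 0]) cube([78, 78, 431]);
translate([147, 1540, 0]) cube([78, 78, 431]);
translate([1969, 168, 0]) cube([78, 78, 431]);
translate([1969, 1540, 0]) cube([78, 78, 431]);
translate([225, 168, 249]) cube([1744, 26, 123]);
translate([225, 1592, 249]) cube([1744, 26, 123]);
translate([147, 246, 249]) cube([26, 1294, 123]);
translate([2021, 246, 249]) cube([26, 1294, 123]);
translate([288, 168, 372]) cube([89, 1450, 15]);
translate([440, 168, 372]) cube([89, 1450, 15]);
translate([592, 168, 372]) cube([89, 1450, 15]);
translate([744, 168, 372]) cube([89, 1450, 15]);
translate([896, 168, 372]) cube([89, 1450, 15]);
translate([1048, 168, 372]) cube([89, 1450, 15]);
translate([1200, 168, 372]) cube([89, 1450, 15]);
translate([1352, 168, 372]) cube([89, 1450, 15]);
translate([1504, 168, 372]) cube([89, 1450, 15]);
translate([1656, 168, 372]) cube([89, 1450, 15]);
translate([1808, 168, 372]) cube([89, 1450, 15]);


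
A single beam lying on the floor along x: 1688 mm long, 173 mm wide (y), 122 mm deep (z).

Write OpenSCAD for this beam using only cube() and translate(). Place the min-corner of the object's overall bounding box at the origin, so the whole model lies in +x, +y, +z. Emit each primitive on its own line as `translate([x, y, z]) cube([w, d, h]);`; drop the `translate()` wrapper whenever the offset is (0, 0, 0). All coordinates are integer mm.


cube([1688, 173, 122]);


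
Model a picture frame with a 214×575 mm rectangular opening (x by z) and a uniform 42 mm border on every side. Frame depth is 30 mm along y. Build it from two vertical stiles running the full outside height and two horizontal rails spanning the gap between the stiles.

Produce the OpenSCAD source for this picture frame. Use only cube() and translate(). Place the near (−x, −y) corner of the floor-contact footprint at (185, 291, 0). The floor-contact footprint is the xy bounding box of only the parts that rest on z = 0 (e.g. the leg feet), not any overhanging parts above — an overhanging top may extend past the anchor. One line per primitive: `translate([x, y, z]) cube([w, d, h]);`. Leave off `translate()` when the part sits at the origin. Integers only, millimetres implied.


translate([185, 291, 0]) cube([42, 30, 659]);
translate([441, 291, 0]) cube([42, 30, 659]);
translate([227, 291, 0]) cube([214, 30, 42]);
translate([227, 291, 617]) cube([214, 30, 42]);


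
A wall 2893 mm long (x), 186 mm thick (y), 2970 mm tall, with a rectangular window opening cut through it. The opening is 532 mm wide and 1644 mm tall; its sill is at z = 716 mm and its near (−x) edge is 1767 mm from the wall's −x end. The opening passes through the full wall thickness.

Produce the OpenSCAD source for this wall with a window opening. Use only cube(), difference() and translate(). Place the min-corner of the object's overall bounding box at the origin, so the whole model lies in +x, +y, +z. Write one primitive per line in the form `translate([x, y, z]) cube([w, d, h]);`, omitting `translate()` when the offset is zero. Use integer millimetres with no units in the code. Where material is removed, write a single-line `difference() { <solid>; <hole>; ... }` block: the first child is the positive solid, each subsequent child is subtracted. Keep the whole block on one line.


difference() { cube([2893, 186, 2970]); translate([1767, 0, 716]) cube([532, 186, 1644]); }


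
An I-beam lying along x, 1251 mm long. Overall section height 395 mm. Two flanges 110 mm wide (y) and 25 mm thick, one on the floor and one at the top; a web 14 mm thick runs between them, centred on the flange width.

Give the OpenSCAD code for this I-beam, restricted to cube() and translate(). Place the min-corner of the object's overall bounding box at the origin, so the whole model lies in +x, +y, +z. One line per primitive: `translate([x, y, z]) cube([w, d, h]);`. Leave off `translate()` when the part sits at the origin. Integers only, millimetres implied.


cube([1251, 110, 25]);
translate([0, 48, 25]) cube([1251, 14, 345]);
translate([0, 0, 370]) cube([1251, 110, 25]);


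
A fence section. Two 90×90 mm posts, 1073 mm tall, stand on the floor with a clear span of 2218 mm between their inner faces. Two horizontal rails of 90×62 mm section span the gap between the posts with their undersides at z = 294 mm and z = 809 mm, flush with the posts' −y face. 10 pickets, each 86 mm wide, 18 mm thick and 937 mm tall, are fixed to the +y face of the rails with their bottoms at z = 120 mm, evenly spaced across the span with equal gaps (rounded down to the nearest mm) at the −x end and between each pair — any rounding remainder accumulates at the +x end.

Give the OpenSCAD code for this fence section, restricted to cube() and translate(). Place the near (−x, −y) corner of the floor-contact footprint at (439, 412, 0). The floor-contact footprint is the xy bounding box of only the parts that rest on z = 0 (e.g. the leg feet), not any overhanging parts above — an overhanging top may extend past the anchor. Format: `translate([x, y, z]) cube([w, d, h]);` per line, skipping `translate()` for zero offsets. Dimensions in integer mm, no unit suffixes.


translate([439, 412, 0]) cube([90, 90, 1073]);
translate([2747, 412, 0]) cube([90, 90, 1073]);
translate([529, 412, 294]) cube([2218, 90, 62]);
translate([529, 412, 809]) cube([2218, 90, 62]);
translate([652, 502, 120]) cube([86, 18, 937]);
translate([861, 502, 120]) cube([86, 18, 937]);
translate([1070, 502, 120]) cube([86, 18, 937]);
translate([1279, 502, 120]) cube([86, 18, 937]);
translate([1488, 502, 120]) cube([86, 18, 937]);
translate([1697, 502, 120]) cube([86, 18, 937]);
translate([1906, 502, 120]) cube([86, 18, 937]);
translate([2115, 502, 120]) cube([86, 18, 937]);
translate([2324, 502, 120]) cube([86, 18, 937]);
translate([2533, 502, 120]) cube([86, 18, 937]);


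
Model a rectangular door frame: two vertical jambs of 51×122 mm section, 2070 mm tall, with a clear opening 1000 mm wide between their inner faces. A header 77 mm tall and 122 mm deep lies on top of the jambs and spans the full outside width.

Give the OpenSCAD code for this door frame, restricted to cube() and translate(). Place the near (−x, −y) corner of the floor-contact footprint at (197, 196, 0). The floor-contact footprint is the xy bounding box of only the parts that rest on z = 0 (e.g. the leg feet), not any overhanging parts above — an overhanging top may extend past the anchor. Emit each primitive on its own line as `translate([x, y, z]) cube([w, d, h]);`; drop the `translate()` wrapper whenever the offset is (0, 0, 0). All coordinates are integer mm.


translate([197, 196, 0]) cube([51, 122, 2070]);
translate([1248, 196, 0]) cube([51, 122, 2070]);
translate([197, 196, 2070]) cube([1102, 122, 77]);


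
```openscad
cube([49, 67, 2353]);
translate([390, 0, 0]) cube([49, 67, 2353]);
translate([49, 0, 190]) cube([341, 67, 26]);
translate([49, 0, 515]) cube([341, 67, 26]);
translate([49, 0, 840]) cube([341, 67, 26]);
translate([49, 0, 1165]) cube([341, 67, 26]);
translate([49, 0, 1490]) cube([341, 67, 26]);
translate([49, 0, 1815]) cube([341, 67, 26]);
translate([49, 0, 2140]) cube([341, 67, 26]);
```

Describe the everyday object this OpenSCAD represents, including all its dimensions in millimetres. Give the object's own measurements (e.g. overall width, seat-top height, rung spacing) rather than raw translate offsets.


A straight ladder. Two 49×67 mm vertical rails, 2353 mm tall, stand 439 mm apart (outside-to-outside) with their front faces coplanar on the −y side. 7 rungs, each 67 mm deep and 26 mm tall, span between the inner faces of the rails, front faces flush with the rails. The lowest rung's underside is at z = 190 mm and rungs are spaced 325 mm apart (underside to underside).


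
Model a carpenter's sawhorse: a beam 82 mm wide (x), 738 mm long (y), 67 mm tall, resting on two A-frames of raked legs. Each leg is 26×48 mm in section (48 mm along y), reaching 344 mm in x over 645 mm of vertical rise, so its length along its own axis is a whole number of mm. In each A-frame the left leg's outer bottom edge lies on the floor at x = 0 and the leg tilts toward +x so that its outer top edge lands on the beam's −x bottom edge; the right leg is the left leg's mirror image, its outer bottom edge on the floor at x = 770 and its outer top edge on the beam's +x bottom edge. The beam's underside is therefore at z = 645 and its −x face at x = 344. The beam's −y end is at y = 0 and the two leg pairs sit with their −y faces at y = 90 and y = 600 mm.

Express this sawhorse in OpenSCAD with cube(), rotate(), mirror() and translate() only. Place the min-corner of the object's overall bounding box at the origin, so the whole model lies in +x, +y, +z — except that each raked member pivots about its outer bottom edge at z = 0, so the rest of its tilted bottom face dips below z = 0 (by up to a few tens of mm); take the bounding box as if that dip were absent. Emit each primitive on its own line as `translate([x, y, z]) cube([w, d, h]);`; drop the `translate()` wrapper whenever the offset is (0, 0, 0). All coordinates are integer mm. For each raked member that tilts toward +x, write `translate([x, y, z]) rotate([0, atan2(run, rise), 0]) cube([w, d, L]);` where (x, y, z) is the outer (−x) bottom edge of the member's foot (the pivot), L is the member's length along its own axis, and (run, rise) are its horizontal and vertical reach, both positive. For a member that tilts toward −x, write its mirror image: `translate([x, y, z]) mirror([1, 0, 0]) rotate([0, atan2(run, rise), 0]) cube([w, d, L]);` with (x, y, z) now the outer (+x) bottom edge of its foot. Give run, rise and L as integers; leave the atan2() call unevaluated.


translate([344, 0, 645]) cube([82, 738, 67]);
translate([0, 90, 0]) rotate([0, atan2(344, 645), 0]) cube([26, 48, 731]);
translate([770, 90, 0]) mirror([1, 0, 0]) rotate([0, atan2(344, 645), 0]) cube([26, 48, 731]);
translate([0, 600, 0]) rotate([0, atan2(344, 645), 0]) cube([26, 48, 731]);
translate([770, 600, 0]) mirror([1, 0, 0]) rotate([0, atan2(344, 645), 0]) cube([26, 48, 731]);


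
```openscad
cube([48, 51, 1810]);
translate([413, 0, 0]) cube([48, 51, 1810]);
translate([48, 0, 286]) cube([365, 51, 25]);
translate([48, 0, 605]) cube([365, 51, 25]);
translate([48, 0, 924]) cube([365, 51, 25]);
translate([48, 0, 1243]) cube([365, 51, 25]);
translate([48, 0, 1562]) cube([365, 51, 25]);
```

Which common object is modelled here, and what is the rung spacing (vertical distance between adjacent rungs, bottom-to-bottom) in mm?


A ladder. The rung spacing is 319 mm.

Two tall 48×51 posts with 5 short bars between them — a ladder. Adjacent rungs sit at z = 286 and z = 605, so the spacing is 605 − 286 = 319 mm.


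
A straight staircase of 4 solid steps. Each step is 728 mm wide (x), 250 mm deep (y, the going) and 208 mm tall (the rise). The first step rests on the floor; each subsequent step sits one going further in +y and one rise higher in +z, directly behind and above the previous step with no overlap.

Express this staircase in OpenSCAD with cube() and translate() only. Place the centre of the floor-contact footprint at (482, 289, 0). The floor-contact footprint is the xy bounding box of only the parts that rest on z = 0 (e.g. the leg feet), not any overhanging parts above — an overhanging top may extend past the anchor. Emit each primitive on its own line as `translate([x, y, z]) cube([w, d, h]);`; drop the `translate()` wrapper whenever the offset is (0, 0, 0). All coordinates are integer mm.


translate([118, 164, 0]) cube([728, 250, 208]);
translate([118, 414, 208]) cube([728, 250, 208]);
translate([118, 664, 416]) cube([728, 250, 208]);
translate([118, 914, 624]) cube([728, 250, 208]);


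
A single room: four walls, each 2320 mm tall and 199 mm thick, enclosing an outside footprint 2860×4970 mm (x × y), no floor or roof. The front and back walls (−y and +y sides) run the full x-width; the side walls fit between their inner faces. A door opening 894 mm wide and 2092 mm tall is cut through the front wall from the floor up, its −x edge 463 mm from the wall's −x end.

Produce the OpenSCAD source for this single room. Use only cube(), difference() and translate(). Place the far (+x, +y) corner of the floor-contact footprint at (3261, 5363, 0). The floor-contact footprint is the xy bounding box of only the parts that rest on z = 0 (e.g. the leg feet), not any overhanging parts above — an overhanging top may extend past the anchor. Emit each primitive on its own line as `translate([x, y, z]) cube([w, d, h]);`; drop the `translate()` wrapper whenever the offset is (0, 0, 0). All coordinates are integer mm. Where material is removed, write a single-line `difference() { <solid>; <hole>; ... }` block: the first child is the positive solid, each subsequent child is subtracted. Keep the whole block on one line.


difference() { translate([401, 393, 0]) cube([2860, 199, 2320]); translate([864, 393, 0]) cube([894, 199, 2092]); }
translate([401, 5164, 0]) cube([2860, 199, 2320]);
translate([401, 592, 0]) cube([199, 4572, 2320]);
translate([3062, 592, 0]) cube([199, 4572, 2320]);


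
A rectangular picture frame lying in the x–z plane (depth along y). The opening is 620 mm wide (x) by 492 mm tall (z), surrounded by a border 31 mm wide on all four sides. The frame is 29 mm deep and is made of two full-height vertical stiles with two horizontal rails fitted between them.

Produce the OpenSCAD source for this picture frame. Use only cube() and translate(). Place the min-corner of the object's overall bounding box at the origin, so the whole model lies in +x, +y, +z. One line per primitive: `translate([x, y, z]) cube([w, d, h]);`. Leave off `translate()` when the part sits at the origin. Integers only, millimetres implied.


cube([31, 29, 554]);
translate([651, 0, 0]) cube([31, 29, 554]);
translate([31, 0, 0]) cube([620, 29, 31]);
translate([31, 0, 523]) cube([620, 29, 31]);


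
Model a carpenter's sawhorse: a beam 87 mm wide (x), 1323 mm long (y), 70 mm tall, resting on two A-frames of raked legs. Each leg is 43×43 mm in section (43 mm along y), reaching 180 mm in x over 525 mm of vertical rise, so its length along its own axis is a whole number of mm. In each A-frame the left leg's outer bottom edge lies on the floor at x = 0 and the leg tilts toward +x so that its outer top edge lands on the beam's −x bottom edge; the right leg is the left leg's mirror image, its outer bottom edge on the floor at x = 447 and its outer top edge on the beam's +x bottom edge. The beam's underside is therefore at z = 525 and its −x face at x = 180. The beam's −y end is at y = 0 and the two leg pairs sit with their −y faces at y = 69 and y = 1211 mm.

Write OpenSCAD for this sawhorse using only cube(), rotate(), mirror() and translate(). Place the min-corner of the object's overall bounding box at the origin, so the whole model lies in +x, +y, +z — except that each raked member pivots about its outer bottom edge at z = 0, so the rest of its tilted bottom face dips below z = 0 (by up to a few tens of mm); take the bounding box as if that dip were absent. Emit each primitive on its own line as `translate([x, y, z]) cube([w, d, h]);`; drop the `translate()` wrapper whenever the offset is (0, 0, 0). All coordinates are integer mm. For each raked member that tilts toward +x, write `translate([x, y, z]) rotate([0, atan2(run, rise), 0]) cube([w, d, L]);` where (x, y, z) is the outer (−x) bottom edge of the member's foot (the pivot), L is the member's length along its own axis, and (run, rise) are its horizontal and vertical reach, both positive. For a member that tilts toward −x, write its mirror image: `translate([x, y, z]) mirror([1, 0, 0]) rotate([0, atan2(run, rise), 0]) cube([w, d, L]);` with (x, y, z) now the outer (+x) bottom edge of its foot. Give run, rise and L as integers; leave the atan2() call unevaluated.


translate([180, 0, 525]) cube([87, 1323, 70]);
translate([0, 69, 0]) rotate([0, atan2(180, 525), 0]) cube([43, 43, 555]);
translate([447, 69, 0]) mirror([1, 0, 0]) rotate([0, atan2(180, 525), 0]) cube([43, 43, 555]);
translate([0, 1211, 0]) rotate([0, atan2(180, 525), 0]) cube([43, 43, 555]);
translate([447, 1211, 0]) mirror([1, 0, 0]) rotate([0, atan2(180, 525), 0]) cube([43, 43, 555]);


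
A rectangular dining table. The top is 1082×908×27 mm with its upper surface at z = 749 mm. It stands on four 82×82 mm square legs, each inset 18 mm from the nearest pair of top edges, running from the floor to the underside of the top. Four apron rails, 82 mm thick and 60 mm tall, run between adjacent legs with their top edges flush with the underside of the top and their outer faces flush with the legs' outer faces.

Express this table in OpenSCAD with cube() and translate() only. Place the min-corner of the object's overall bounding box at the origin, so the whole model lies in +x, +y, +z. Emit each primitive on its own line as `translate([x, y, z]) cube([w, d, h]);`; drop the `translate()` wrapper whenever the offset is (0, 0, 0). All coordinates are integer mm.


translate([0, 0, 722]) cube([1082, 908, 27]);
translate([18, 18, 0]) cube([82, 82, 722]);
translate([982, 18, 0]) cube([82, 82, 722]);
translate([18, 808, 0]) cube([82, 82, 722]);
translate([982, 808, 0]) cube([82, 82, 722]);
translate([100, 18, 662]) cube([882, 82, 60]);
translate([100, 808, 662]) cube([882, 82, 60]);
translate([18, 100, 662]) cube([82, 708, 60]);
translate([982, 100, 662]) cube([82, 708, 60]);


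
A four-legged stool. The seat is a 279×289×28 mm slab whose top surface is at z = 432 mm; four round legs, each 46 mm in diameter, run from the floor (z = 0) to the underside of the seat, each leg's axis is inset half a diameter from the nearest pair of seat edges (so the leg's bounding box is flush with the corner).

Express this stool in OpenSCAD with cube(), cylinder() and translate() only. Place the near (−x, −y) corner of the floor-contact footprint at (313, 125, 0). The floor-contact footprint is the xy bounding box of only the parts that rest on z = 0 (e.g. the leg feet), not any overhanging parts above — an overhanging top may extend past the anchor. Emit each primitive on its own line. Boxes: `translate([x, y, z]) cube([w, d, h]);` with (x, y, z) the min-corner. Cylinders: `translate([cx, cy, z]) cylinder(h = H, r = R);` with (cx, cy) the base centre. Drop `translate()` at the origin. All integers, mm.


translate([313, 125, 404]) cube([279, 289, 28]);
translate([336, 148, 0]) cylinder(h = 404, r = 23);
translate([569, 148, 0]) cylinder(h = 404, r = 23);
translate([336, 391, 0]) cylinder(h = 404, r = 23);
translate([569, 391, 0]) cylinder(h = 404, r = 23);


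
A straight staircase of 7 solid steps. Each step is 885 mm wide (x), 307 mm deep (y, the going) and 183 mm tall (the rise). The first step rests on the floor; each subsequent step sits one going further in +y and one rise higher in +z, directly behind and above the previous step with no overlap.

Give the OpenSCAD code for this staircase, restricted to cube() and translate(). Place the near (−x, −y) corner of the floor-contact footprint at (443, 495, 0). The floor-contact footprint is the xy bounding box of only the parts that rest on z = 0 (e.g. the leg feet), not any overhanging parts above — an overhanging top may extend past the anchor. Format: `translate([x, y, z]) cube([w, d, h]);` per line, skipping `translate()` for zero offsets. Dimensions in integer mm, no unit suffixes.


translate([443, 495, 0]) cube([885, 307, 183]);
translate([443, 802, 183]) cube([885, 307, 183]);
translate([443, 1109, 366]) cube([885, 307, 183]);
translate([443, 1416, 549]) cube([885, 307, 183]);
translate([443, 1723, 732]) cube([885, 307, 183]);
translate([443, 2030, 915]) cube([885, 307, 183]);
translate([443, 2337, 1098]) cube([885, 307, 183]);


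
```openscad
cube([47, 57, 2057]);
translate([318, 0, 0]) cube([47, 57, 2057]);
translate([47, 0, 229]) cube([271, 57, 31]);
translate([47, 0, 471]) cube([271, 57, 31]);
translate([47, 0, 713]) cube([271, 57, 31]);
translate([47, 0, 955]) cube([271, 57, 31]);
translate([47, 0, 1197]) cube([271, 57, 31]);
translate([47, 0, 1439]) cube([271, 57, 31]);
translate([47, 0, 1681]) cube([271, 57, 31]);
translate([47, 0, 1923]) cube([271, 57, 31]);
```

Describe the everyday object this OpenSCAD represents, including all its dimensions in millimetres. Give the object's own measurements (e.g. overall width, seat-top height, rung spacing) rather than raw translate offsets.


A straight ladder. Two 47×57 mm vertical rails, 2057 mm tall, stand 365 mm apart (outside-to-outside) with their front faces coplanar on the −y side. 8 rungs, each 57 mm deep and 31 mm tall, span between the inner faces of the rails, front faces flush with the rails. The lowest rung's underside is at z = 229 mm and rungs are spaced 242 mm apart (underside to underside).
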